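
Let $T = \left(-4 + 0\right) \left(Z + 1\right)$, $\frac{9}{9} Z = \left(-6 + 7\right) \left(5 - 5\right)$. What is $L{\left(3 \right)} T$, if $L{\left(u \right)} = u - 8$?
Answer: $20$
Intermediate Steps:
$L{\left(u \right)} = -8 + u$
$Z = 0$ ($Z = \left(-6 + 7\right) \left(5 - 5\right) = 1 \cdot 0 = 0$)
$T = -4$ ($T = \left(-4 + 0\right) \left(0 + 1\right) = \left(-4\right) 1 = -4$)
$L{\left(3 \right)} T = \left(-8 + 3\right) \left(-4\right) = \left(-5\right) \left(-4\right) = 20$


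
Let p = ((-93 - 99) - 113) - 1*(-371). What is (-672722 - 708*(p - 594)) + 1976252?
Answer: 1677354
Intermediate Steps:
p = 66 (p = (-192 - 113) + 371 = -305 + 371 = 66)
(-672722 - 708*(p - 594)) + 1976252 = (-672722 - 708*(66 - 594)) + 1976252 = (-672722 - 708*(-528)) + 1976252 = (-672722 + 373824) + 1976252 = -298898 + 1976252 = 1677354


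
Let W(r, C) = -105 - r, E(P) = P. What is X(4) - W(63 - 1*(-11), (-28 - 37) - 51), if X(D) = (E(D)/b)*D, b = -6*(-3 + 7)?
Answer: 535/3 ≈ 178.33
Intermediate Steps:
b = -24 (b = -6*4 = -24)
X(D) = -D²/24 (X(D) = (D/(-24))*D = (D*(-1/24))*D = (-D/24)*D = -D²/24)
X(4) - W(63 - 1*(-11), (-28 - 37) - 51) = -1/24*4² - (-105 - (63 - 1*(-11))) = -1/24*16 - (-105 - (63 + 11)) = -⅔ - (-105 - 1*74) = -⅔ - (-105 - 74) = -⅔ - 1*(-179) = -⅔ + 179 = 535/3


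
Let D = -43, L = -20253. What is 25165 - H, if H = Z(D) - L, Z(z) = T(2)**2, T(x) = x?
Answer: 4908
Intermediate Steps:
Z(z) = 4 (Z(z) = 2**2 = 4)
H = 20257 (H = 4 - 1*(-20253) = 4 + 20253 = 20257)
25165 - H = 25165 - 1*20257 = 25165 - 20257 = 4908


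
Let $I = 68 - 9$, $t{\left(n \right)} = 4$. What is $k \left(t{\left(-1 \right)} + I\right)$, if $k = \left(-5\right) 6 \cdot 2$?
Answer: $-3780$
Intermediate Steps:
$k = -60$ ($k = \left(-30\right) 2 = -60$)
$I = 59$ ($I = 68 - 9 = 59$)
$k \left(t{\left(-1 \right)} + I\right) = - 60 \left(4 + 59\right) = \left(-60\right) 63 = -3780$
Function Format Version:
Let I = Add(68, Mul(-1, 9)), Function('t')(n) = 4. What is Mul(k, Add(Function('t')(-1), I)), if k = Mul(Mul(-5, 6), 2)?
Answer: -3780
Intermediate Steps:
k = -60 (k = Mul(-30, 2) = -60)
I = 59 (I = Add(68, -9) = 59)
Mul(k, Add(Function('t')(-1), I)) = Mul(-60, Add(4, 59)) = Mul(-60, 63) = -3780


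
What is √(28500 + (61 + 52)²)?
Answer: √41269 ≈ 203.15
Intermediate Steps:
√(28500 + (61 + 52)²) = √(28500 + 113²) = √(28500 + 12769) = √41269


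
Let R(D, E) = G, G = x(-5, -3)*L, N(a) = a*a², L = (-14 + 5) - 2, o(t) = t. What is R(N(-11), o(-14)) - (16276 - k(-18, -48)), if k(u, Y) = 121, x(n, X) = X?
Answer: -16122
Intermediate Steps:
L = -11 (L = -9 - 2 = -11)
N(a) = a³
G = 33 (G = -3*(-11) = 33)
R(D, E) = 33
R(N(-11), o(-14)) - (16276 - k(-18, -48)) = 33 - (16276 - 1*121) = 33 - (16276 - 121) = 33 - 1*16155 = 33 - 16155 = -16122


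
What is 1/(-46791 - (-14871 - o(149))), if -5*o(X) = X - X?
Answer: -1/31920 ≈ -3.1328e-5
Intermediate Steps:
o(X) = 0 (o(X) = -(X - X)/5 = -⅕*0 = 0)
1/(-46791 - (-14871 - o(149))) = 1/(-46791 - (-14871 - 1*0)) = 1/(-46791 - (-14871 + 0)) = 1/(-46791 - 1*(-14871)) = 1/(-46791 + 14871) = 1/(-31920) = -1/31920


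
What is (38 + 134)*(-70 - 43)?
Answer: -19436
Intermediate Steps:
(38 + 134)*(-70 - 43) = 172*(-113) = -19436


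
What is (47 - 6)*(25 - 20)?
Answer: 205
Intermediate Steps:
(47 - 6)*(25 - 20) = 41*5 = 205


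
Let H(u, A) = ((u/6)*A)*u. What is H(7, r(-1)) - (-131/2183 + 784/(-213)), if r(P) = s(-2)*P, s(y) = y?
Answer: 3111344/154993 ≈ 20.074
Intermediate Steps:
r(P) = -2*P
H(u, A) = A*u²/6 (H(u, A) = ((u*(⅙))*A)*u = ((u/6)*A)*u = (A*u/6)*u = A*u²/6)
H(7, r(-1)) - (-131/2183 + 784/(-213)) = (⅙)*(-2*(-1))*7² - (-131/2183 + 784/(-213)) = (⅙)*2*49 - (-131*1/2183 + 784*(-1/213)) = 49/3 - (-131/2183 - 784/213) = 49/3 - 1*(-1739375/464979) = 49/3 + 1739375/464979 = 3111344/154993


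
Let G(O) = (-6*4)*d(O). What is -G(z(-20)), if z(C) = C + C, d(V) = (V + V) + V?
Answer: -2880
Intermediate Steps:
d(V) = 3*V (d(V) = 2*V + V = 3*V)
z(C) = 2*C
G(O) = -72*O (G(O) = (-6*4)*(3*O) = -72*O)
-G(z(-20)) = -(-72)*2*(-20) = -(-72)*(-40) = -1*2880 = -2880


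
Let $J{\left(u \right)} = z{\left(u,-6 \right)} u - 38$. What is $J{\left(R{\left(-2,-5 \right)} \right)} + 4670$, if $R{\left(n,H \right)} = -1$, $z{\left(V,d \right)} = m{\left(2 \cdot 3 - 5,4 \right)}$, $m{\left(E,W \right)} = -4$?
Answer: $4636$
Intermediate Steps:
$z{\left(V,d \right)} = -4$
$J{\left(u \right)} = -38 - 4 u$ ($J{\left(u \right)} = - 4 u - 38 = -38 - 4 u$)
$J{\left(R{\left(-2,-5 \right)} \right)} + 4670 = \left(-38 - -4\right) + 4670 = \left(-38 + 4\right) + 4670 = -34 + 4670 = 4636$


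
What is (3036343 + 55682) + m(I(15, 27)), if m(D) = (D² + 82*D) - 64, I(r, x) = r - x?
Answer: 3091121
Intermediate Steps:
m(D) = -64 + D² + 82*D
(3036343 + 55682) + m(I(15, 27)) = (3036343 + 55682) + (-64 + (15 - 1*27)² + 82*(15 - 1*27)) = 3092025 + (-64 + (15 - 27)² + 82*(15 - 27)) = 3092025 + (-64 + (-12)² + 82*(-12)) = 3092025 + (-64 + 144 - 984) = 3092025 - 904 = 3091121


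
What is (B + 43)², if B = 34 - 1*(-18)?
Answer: 9025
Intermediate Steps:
B = 52 (B = 34 + 18 = 52)
(B + 43)² = (52 + 43)² = 95² = 9025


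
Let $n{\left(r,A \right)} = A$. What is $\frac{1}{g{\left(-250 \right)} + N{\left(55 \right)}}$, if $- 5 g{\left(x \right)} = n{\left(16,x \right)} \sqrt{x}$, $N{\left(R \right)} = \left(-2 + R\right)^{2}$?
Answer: $\frac{2809}{8515481} - \frac{250 i \sqrt{10}}{8515481} \approx 0.00032987 - 9.2839 \cdot 10^{-5} i$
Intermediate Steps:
$g{\left(x \right)} = - \frac{x^{\frac{3}{2}}}{5}$ ($g{\left(x \right)} = - \frac{x \sqrt{x}}{5} = - \frac{x^{\frac{3}{2}}}{5}$)
$\frac{1}{g{\left(-250 \right)} + N{\left(55 \right)}} = \frac{1}{- \frac{\left(-250\right)^{\frac{3}{2}}}{5} + \left(-2 + 55\right)^{2}} = \frac{1}{- \frac{\left(-1250\right) i \sqrt{10}}{5} + 53^{2}} = \frac{1}{250 i \sqrt{10} + 2809} = \frac{1}{2809 + 250 i \sqrt{10}}$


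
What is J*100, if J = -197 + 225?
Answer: 2800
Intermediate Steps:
J = 28
J*100 = 28*100 = 2800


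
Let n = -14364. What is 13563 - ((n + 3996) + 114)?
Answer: 23817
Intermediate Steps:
13563 - ((n + 3996) + 114) = 13563 - ((-14364 + 3996) + 114) = 13563 - (-10368 + 114) = 13563 - 1*(-10254) = 13563 + 10254 = 23817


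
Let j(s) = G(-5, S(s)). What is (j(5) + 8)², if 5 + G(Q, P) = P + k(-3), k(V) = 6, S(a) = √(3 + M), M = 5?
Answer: 89 + 36*√2 ≈ 139.91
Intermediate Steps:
S(a) = 2*√2 (S(a) = √(3 + 5) = √8 = 2*√2)
G(Q, P) = 1 + P (G(Q, P) = -5 + (P + 6) = -5 + (6 + P) = 1 + P)
j(s) = 1 + 2*√2
(j(5) + 8)² = ((1 + 2*√2) + 8)² = (9 + 2*√2)²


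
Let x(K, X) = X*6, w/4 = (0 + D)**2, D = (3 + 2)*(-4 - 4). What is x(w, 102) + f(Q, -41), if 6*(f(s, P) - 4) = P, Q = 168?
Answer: 3655/6 ≈ 609.17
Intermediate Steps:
f(s, P) = 4 + P/6
D = -40 (D = 5*(-8) = -40)
w = 6400 (w = 4*(0 - 40)**2 = 4*(-40)**2 = 4*1600 = 6400)
x(K, X) = 6*X
x(w, 102) + f(Q, -41) = 6*102 + (4 + (1/6)*(-41)) = 612 + (4 - 41/6) = 612 - 17/6 = 3655/6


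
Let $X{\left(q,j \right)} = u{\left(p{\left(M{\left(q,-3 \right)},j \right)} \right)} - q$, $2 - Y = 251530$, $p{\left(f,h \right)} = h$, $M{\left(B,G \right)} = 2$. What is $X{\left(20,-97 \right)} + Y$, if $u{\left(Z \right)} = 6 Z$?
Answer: $-252130$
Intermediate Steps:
$Y = -251528$ ($Y = 2 - 251530 = -251528$)
$X{\left(q,j \right)} = - q + 6 j$ ($X{\left(q,j \right)} = 6 j - q = - q + 6 j$)
$X{\left(20,-97 \right)} + Y = \left(\left(-1\right) 20 + 6 \left(-97\right)\right) - 251528 = \left(-20 - 582\right) - 251528 = -602 - 251528 = -252130$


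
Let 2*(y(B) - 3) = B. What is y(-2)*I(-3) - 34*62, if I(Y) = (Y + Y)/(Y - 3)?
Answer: -2106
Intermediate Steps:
y(B) = 3 + B/2
I(Y) = 2*Y/(-3 + Y) (I(Y) = (2*Y)/(-3 + Y) = 2*Y/(-3 + Y))
y(-2)*I(-3) - 34*62 = (3 + (½)*(-2))*(2*(-3)/(-3 - 3)) - 34*62 = (3 - 1)*(2*(-3)/(-6)) - 2108 = 2*(2*(-3)*(-⅙)) - 2108 = 2*1 - 2108 = 2 - 2108 = -2106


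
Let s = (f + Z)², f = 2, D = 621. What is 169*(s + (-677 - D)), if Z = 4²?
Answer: -164606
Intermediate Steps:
Z = 16
s = 324 (s = (2 + 16)² = 18² = 324)
169*(s + (-677 - D)) = 169*(324 + (-677 - 1*621)) = 169*(324 + (-677 - 621)) = 169*(324 - 1298) = 169*(-974) = -164606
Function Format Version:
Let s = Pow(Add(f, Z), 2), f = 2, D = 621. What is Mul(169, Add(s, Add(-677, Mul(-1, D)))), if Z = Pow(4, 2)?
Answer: -164606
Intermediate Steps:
Z = 16
s = 324 (s = Pow(Add(2, 16), 2) = Pow(18, 2) = 324)
Mul(169, Add(s, Add(-677, Mul(-1, D)))) = Mul(169, Add(324, Add(-677, Mul(-1, 621)))) = Mul(169, Add(324, Add(-677, -621))) = Mul(169, Add(324, -1298)) = Mul(169, -974) = -164606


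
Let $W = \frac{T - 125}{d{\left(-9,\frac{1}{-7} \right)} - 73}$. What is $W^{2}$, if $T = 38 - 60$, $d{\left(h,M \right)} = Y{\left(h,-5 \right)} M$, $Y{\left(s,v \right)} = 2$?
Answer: $\frac{117649}{29241} \approx 4.0234$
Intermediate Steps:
$d{\left(h,M \right)} = 2 M$
$T = -22$ ($T = 38 - 60 = -22$)
$W = \frac{343}{171}$ ($W = \frac{-22 - 125}{\frac{2}{-7} - 73} = - \frac{147}{2 \left(- \frac{1}{7}\right) - 73} = - \frac{147}{- \frac{2}{7} - 73} = - \frac{147}{- \frac{513}{7}} = \left(-147\right) \left(- \frac{7}{513}\right) = \frac{343}{171} \approx 2.0058$)
$W^{2} = \left(\frac{343}{171}\right)^{2} = \frac{117649}{29241}$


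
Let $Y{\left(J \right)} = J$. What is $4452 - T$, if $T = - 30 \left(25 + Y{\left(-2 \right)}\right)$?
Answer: $5142$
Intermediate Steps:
$T = -690$ ($T = - 30 \left(25 - 2\right) = \left(-30\right) 23 = -690$)
$4452 - T = 4452 - -690 = 4452 + 690 = 5142$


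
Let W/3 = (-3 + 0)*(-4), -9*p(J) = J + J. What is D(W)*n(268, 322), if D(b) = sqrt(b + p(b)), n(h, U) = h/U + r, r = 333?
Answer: 107494*sqrt(7)/161 ≈ 1766.5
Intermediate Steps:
p(J) = -2*J/9 (p(J) = -(J + J)/9 = -2*J/9)
n(h, U) = 333 + h/U (n(h, U) = h/U + 333 = 333 + h/U)
W = 36 (W = 3*((-3 + 0)*(-4)) = 3*(-3*(-4)) = 3*12 = 36)
D(b) = sqrt(7)*sqrt(b)/3 (D(b) = sqrt(b - 2*b/9) = sqrt(7*b/9) = sqrt(7)*sqrt(b)/3)
D(W)*n(268, 322) = (sqrt(7)*sqrt(36)/3)*(333 + 268/322) = ((1/3)*sqrt(7)*6)*(333 + 268*(1/322)) = (2*sqrt(7))*(333 + 134/161) = (2*sqrt(7))*(53747/161) = 107494*sqrt(7)/161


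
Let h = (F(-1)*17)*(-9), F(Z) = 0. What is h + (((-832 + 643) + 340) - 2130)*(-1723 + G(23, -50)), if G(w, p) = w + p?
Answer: 3463250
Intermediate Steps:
G(w, p) = p + w
h = 0 (h = (0*17)*(-9) = 0*(-9) = 0)
h + (((-832 + 643) + 340) - 2130)*(-1723 + G(23, -50)) = 0 + (((-832 + 643) + 340) - 2130)*(-1723 + (-50 + 23)) = 0 + ((-189 + 340) - 2130)*(-1723 - 27) = 0 + (151 - 2130)*(-1750) = 0 - 1979*(-1750) = 0 + 3463250 = 3463250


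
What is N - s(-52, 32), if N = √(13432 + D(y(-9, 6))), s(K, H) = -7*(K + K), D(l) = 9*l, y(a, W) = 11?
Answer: -728 + √13531 ≈ -611.68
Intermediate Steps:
s(K, H) = -14*K
N = √13531 (N = √(13432 + 9*11) = √(13432 + 99) = √13531 ≈ 116.32)
N - s(-52, 32) = √13531 - (-14)*(-52) = √13531 - 1*728 = √13531 - 728 = -728 + √13531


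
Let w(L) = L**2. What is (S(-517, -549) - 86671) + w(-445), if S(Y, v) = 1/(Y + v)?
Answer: 118703363/1066 ≈ 1.1135e+5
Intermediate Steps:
(S(-517, -549) - 86671) + w(-445) = (1/(-517 - 549) - 86671) + (-445)**2 = (1/(-1066) - 86671) + 198025 = (-1/1066 - 86671) + 198025 = -92391287/1066 + 198025 = 118703363/1066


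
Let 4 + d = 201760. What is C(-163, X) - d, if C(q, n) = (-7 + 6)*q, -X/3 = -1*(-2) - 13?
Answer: -201593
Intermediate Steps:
d = 201756 (d = -4 + 201760 = 201756)
X = 33 (X = -3*(-1*(-2) - 13) = -3*(2 - 13) = -3*(-11) = 33)
C(q, n) = -q
C(-163, X) - d = -1*(-163) - 1*201756 = 163 - 201756 = -201593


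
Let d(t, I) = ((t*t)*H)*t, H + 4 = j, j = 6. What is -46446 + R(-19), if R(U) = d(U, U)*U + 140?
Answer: 214336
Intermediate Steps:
H = 2 (H = -4 + 6 = 2)
d(t, I) = 2*t³ (d(t, I) = ((t*t)*2)*t = (t²*2)*t = (2*t²)*t = 2*t³)
R(U) = 140 + 2*U⁴ (R(U) = (2*U³)*U + 140 = 2*U⁴ + 140 = 140 + 2*U⁴)
-46446 + R(-19) = -46446 + (140 + 2*(-19)⁴) = -46446 + (140 + 2*130321) = -46446 + (140 + 260642) = -46446 + 260782 = 214336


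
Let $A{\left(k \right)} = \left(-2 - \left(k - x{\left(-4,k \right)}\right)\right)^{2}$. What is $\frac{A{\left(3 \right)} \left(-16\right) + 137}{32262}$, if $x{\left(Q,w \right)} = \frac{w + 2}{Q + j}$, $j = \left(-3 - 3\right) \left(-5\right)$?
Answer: $- \frac{39347}{5452278} \approx -0.0072166$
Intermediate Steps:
$j = 30$ ($j = \left(-3 - 3\right) \left(-5\right) = \left(-6\right) \left(-5\right) = 30$)
$x{\left(Q,w \right)} = \frac{2 + w}{30 + Q}$ ($x{\left(Q,w \right)} = \frac{w + 2}{Q + 30} = \frac{2 + w}{30 + Q}$)
$A{\left(k \right)} = \left(- \frac{25}{13} - \frac{25 k}{26}\right)^{2}$ ($A{\left(k \right)} = \left(-2 - \left(k - \frac{2 + k}{30 - 4}\right)\right)^{2} = \left(-2 - \left(k - \frac{2 + k}{26}\right)\right)^{2} = \left(-2 - \left(- \frac{1}{13} + \frac{25 k}{26}\right)\right)^{2} = \left(- \frac{25}{13} - \frac{25 k}{26}\right)^{2}$)
$\frac{A{\left(3 \right)} \left(-16\right) + 137}{32262} = \frac{\frac{625 \left(2 + 3\right)^{2}}{676} \left(-16\right) + 137}{32262} = \left(\frac{625 \cdot 5^{2}}{676} \left(-16\right) + 137\right) \frac{1}{32262} = \left(\frac{625}{676} \cdot 25 \left(-16\right) + 137\right) \frac{1}{32262} = \left(\frac{15625}{676} \left(-16\right) + 137\right) \frac{1}{32262} = \left(- \frac{62500}{169} + 137\right) \frac{1}{32262} = \left(- \frac{39347}{169}\right) \frac{1}{32262} = - \frac{39347}{5452278}$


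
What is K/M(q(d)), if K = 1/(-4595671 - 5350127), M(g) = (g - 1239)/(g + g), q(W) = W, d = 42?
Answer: 2/283455243 ≈ 7.0558e-9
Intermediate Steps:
M(g) = (-1239 + g)/(2*g) (M(g) = (-1239 + g)/((2*g)) = (-1239 + g)*(1/(2*g)) = (-1239 + g)/(2*g))
K = -1/9945798 (K = 1/(-9945798) = -1/9945798 ≈ -1.0054e-7)
K/M(q(d)) = -84/(-1239 + 42)/9945798 = -1/(9945798*((½)*(1/42)*(-1197))) = -1/(9945798*(-57/4)) = -1/9945798*(-4/57) = 2/283455243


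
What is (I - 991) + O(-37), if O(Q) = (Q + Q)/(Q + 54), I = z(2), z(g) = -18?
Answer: -17227/17 ≈ -1013.4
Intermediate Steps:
I = -18
O(Q) = 2*Q/(54 + Q) (O(Q) = (2*Q)/(54 + Q) = 2*Q/(54 + Q))
(I - 991) + O(-37) = (-18 - 991) + 2*(-37)/(54 - 37) = -1009 + 2*(-37)/17 = -1009 + 2*(-37)*(1/17) = -1009 - 74/17 = -17227/17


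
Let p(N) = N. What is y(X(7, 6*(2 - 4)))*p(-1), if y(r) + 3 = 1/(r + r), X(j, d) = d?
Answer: 73/24 ≈ 3.0417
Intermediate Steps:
y(r) = -3 + 1/(2*r) (y(r) = -3 + 1/(r + r) = -3 + 1/(2*r))
y(X(7, 6*(2 - 4)))*p(-1) = (-3 + 1/(2*((6*(2 - 4)))))*(-1) = (-3 + 1/(2*((6*(-2)))))*(-1) = (-3 + (½)/(-12))*(-1) = (-3 + (½)*(-1/12))*(-1) = (-3 - 1/24)*(-1) = -73/24*(-1) = 73/24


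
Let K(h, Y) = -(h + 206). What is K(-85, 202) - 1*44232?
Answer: -44353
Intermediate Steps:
K(h, Y) = -206 - h (K(h, Y) = -(206 + h) = -206 - h)
K(-85, 202) - 1*44232 = (-206 - 1*(-85)) - 1*44232 = (-206 + 85) - 44232 = -121 - 44232 = -44353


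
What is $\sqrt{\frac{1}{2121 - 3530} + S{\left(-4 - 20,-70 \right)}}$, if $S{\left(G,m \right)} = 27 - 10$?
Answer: $\frac{4 \sqrt{2109273}}{1409} \approx 4.123$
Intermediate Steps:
$S{\left(G,m \right)} = 17$
$\sqrt{\frac{1}{2121 - 3530} + S{\left(-4 - 20,-70 \right)}} = \sqrt{\frac{1}{2121 - 3530} + 17} = \sqrt{\frac{1}{-1409} + 17} = \sqrt{- \frac{1}{1409} + 17} = \sqrt{\frac{23952}{1409}} = \frac{4 \sqrt{2109273}}{1409}$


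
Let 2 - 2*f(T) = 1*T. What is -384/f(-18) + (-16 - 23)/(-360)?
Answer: -919/24 ≈ -38.292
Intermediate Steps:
f(T) = 1 - T/2
-384/f(-18) + (-16 - 23)/(-360) = -384/(1 - ½*(-18)) + (-16 - 23)/(-360) = -384/(1 + 9) - 39*(-1/360) = -384/10 + 13/120 = -384*⅒ + 13/120 = -192/5 + 13/120 = -919/24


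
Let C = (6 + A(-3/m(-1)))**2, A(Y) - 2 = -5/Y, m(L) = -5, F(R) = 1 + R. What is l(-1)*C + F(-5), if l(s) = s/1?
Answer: -37/9 ≈ -4.1111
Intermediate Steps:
l(s) = s (l(s) = s*1 = s)
A(Y) = 2 - 5/Y
C = 1/9 (C = (6 + (2 - 5/((-3/(-5)))))**2 = (6 + (2 - 5/((-3*(-1/5)))))**2 = (6 + (2 - 5/3/5))**2 = (6 + (2 - 5*5/3))**2 = (6 + (2 - 25/3))**2 = (6 - 19/3)**2 = (-1/3)**2 = 1/9 ≈ 0.11111)
l(-1)*C + F(-5) = -1*1/9 + (1 - 5) = -1/9 - 4 = -37/9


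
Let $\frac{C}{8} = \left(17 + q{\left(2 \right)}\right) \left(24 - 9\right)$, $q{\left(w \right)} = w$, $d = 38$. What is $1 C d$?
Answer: $86640$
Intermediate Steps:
$C = 2280$ ($C = 8 \left(17 + 2\right) \left(24 - 9\right) = 8 \cdot 19 \cdot 15 = 8 \cdot 285 = 2280$)
$1 C d = 1 \cdot 2280 \cdot 38 = 2280 \cdot 38 = 86640$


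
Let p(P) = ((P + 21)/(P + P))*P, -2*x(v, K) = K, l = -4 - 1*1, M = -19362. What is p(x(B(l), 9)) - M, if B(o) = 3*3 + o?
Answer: 77481/4 ≈ 19370.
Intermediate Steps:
l = -5 (l = -4 - 1 = -5)
B(o) = 9 + o
x(v, K) = -K/2
p(P) = 21/2 + P/2 (p(P) = ((21 + P)/((2*P)))*P = ((21 + P)*(1/(2*P)))*P = ((21 + P)/(2*P))*P = 21/2 + P/2)
p(x(B(l), 9)) - M = (21/2 + (-½*9)/2) - 1*(-19362) = (21/2 + (½)*(-9/2)) + 19362 = (21/2 - 9/4) + 19362 = 33/4 + 19362 = 77481/4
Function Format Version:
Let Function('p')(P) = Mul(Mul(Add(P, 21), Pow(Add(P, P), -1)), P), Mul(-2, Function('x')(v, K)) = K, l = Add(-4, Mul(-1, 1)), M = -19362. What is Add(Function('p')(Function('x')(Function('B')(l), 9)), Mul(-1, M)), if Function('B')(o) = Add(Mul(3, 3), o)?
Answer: Rational(77481, 4) ≈ 19370.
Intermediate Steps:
l = -5 (l = Add(-4, -1) = -5)
Function('B')(o) = Add(9, o)
Function('x')(v, K) = Mul(Rational(-1, 2), K)
Function('p')(P) = Add(Rational(21, 2), Mul(Rational(1, 2), P)) (Function('p')(P) = Mul(Mul(Add(21, P), Pow(Mul(2, P), -1)), P) = Mul(Mul(Add(21, P), Mul(Rational(1, 2), Pow(P, -1))), P) = Mul(Mul(Rational(1, 2), Pow(P, -1), Add(21, P)), P) = Add(Rational(21, 2), Mul(Rational(1, 2), P)))
Add(Function('p')(Function('x')(Function('B')(l), 9)), Mul(-1, M)) = Add(Add(Rational(21, 2), Mul(Rational(1, 2), Mul(Rational(-1, 2), 9))), Mul(-1, -19362)) = Add(Add(Rational(21, 2), Mul(Rational(1, 2), Rational(-9, 2))), 19362) = Add(Add(Rational(21, 2), Rational(-9, 4)), 19362) = Add(Rational(33, 4), 19362) = Rational(77481, 4)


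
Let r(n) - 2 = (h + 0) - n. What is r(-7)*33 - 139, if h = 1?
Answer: 191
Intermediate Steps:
r(n) = 3 - n (r(n) = 2 + ((1 + 0) - n) = 2 + (1 - n) = 3 - n)
r(-7)*33 - 139 = (3 - 1*(-7))*33 - 139 = (3 + 7)*33 - 139 = 10*33 - 139 = 330 - 139 = 191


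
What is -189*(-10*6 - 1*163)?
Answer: 42147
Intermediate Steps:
-189*(-10*6 - 1*163) = -189*(-60 - 163) = -189*(-223) = 42147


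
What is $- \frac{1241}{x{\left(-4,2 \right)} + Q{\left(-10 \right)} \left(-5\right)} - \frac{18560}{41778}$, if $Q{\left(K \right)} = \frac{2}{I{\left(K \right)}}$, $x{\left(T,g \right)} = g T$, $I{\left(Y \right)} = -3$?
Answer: $\frac{77639827}{292446} \approx 265.48$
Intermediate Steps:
$x{\left(T,g \right)} = T g$
$Q{\left(K \right)} = - \frac{2}{3}$ ($Q{\left(K \right)} = \frac{2}{-3} = 2 \left(- \frac{1}{3}\right) = - \frac{2}{3}$)
$- \frac{1241}{x{\left(-4,2 \right)} + Q{\left(-10 \right)} \left(-5\right)} - \frac{18560}{41778} = - \frac{1241}{\left(-4\right) 2 - - \frac{10}{3}} - \frac{18560}{41778} = - \frac{1241}{-8 + \frac{10}{3}} - \frac{9280}{20889} = - \frac{1241}{- \frac{14}{3}} - \frac{9280}{20889} = \left(-1241\right) \left(- \frac{3}{14}\right) - \frac{9280}{20889} = \frac{3723}{14} - \frac{9280}{20889} = \frac{77639827}{292446}$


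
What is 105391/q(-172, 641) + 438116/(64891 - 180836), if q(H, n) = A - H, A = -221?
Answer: -12241027179/5681305 ≈ -2154.6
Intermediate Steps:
q(H, n) = -221 - H
105391/q(-172, 641) + 438116/(64891 - 180836) = 105391/(-221 - 1*(-172)) + 438116/(64891 - 180836) = 105391/(-221 + 172) + 438116/(-115945) = 105391/(-49) + 438116*(-1/115945) = 105391*(-1/49) - 438116/115945 = -105391/49 - 438116/115945 = -12241027179/5681305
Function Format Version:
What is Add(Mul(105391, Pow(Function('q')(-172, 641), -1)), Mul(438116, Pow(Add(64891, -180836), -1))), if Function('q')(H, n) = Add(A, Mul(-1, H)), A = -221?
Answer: Rational(-12241027179, 5681305) ≈ -2154.6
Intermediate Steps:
Function('q')(H, n) = Add(-221, Mul(-1, H))
Add(Mul(105391, Pow(Function('q')(-172, 641), -1)), Mul(438116, Pow(Add(64891, -180836), -1))) = Add(Mul(105391, Pow(Add(-221, Mul(-1, -172)), -1)), Mul(438116, Pow(Add(64891, -180836), -1))) = Add(Mul(105391, Pow(Add(-221, 172), -1)), Mul(438116, Pow(-115945, -1))) = Add(Mul(105391, Pow(-49, -1)), Mul(438116, Rational(-1, 115945))) = Add(Mul(105391, Rational(-1, 49)), Rational(-438116, 115945)) = Add(Rational(-105391, 49), Rational(-438116, 115945)) = Rational(-12241027179, 5681305)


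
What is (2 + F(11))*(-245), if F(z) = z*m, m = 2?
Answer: -5880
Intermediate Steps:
F(z) = 2*z (F(z) = z*2 = 2*z)
(2 + F(11))*(-245) = (2 + 2*11)*(-245) = (2 + 22)*(-245) = 24*(-245) = -5880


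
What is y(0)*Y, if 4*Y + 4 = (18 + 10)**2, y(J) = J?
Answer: 0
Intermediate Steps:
Y = 195 (Y = -1 + (18 + 10)**2/4 = -1 + (1/4)*28**2 = -1 + (1/4)*784 = -1 + 196 = 195)
y(0)*Y = 0*195 = 0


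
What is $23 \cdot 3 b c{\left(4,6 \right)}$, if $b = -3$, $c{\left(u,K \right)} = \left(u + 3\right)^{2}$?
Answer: $-10143$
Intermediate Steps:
$c{\left(u,K \right)} = \left(3 + u\right)^{2}$
$23 \cdot 3 b c{\left(4,6 \right)} = 23 \cdot 3 \left(-3\right) \left(3 + 4\right)^{2} = 23 \left(-9\right) 7^{2} = \left(-207\right) 49 = -10143$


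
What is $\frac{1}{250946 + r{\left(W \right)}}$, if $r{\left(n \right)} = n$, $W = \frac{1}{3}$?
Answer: $\frac{3}{752839} \approx 3.9849 \cdot 10^{-6}$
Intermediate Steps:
$W = \frac{1}{3} \approx 0.33333$
$\frac{1}{250946 + r{\left(W \right)}} = \frac{1}{250946 + \frac{1}{3}} = \frac{1}{\frac{752839}{3}} = \frac{3}{752839}$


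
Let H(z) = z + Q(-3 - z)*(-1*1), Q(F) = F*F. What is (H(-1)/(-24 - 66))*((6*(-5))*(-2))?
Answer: 10/3 ≈ 3.3333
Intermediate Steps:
Q(F) = F²
H(z) = z - (-3 - z)² (H(z) = z + (-3 - z)²*(-1*1) = z + (-3 - z)²*(-1) = z - (-3 - z)²)
(H(-1)/(-24 - 66))*((6*(-5))*(-2)) = ((-1 - (3 - 1)²)/(-24 - 66))*((6*(-5))*(-2)) = ((-1 - 1*2²)/(-90))*(-30*(-2)) = ((-1 - 1*4)*(-1/90))*60 = ((-1 - 4)*(-1/90))*60 = -5*(-1/90)*60 = (1/18)*60 = 10/3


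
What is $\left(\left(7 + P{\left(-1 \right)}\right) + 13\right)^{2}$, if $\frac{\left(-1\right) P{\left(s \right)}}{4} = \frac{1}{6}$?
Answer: $\frac{3364}{9} \approx 373.78$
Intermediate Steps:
$P{\left(s \right)} = - \frac{2}{3}$ ($P{\left(s \right)} = - \frac{4}{6} = \left(-4\right) \frac{1}{6} = - \frac{2}{3}$)
$\left(\left(7 + P{\left(-1 \right)}\right) + 13\right)^{2} = \left(\left(7 - \frac{2}{3}\right) + 13\right)^{2} = \left(\frac{19}{3} + 13\right)^{2} = \left(\frac{58}{3}\right)^{2} = \frac{3364}{9}$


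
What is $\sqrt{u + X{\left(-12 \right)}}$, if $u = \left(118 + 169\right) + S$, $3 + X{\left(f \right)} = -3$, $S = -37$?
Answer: $2 \sqrt{61} \approx 15.62$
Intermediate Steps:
$X{\left(f \right)} = -6$ ($X{\left(f \right)} = -3 - 3 = -6$)
$u = 250$ ($u = \left(118 + 169\right) - 37 = 287 - 37 = 250$)
$\sqrt{u + X{\left(-12 \right)}} = \sqrt{250 - 6} = \sqrt{244} = 2 \sqrt{61}$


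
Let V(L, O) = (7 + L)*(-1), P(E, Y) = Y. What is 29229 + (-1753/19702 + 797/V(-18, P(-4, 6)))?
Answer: 6350250549/216722 ≈ 29301.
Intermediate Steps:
V(L, O) = -7 - L
29229 + (-1753/19702 + 797/V(-18, P(-4, 6))) = 29229 + (-1753/19702 + 797/(-7 - 1*(-18))) = 29229 + (-1753*1/19702 + 797/(-7 + 18)) = 29229 + (-1753/19702 + 797/11) = 29229 + 15683211/216722 = 6350250549/216722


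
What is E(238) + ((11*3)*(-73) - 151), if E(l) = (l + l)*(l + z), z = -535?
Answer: -143932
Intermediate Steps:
E(l) = 2*l*(-535 + l) (E(l) = (l + l)*(l - 535) = (2*l)*(-535 + l) = 2*l*(-535 + l))
E(238) + ((11*3)*(-73) - 151) = 2*238*(-535 + 238) + ((11*3)*(-73) - 151) = 2*238*(-297) + (33*(-73) - 151) = -141372 + (-2409 - 151) = -141372 - 2560 = -143932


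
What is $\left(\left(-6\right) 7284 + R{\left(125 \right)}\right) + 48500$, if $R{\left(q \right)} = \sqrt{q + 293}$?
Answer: $4796 + \sqrt{418} \approx 4816.4$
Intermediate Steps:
$R{\left(q \right)} = \sqrt{293 + q}$
$\left(\left(-6\right) 7284 + R{\left(125 \right)}\right) + 48500 = \left(\left(-6\right) 7284 + \sqrt{293 + 125}\right) + 48500 = \left(-43704 + \sqrt{418}\right) + 48500 = 4796 + \sqrt{418}$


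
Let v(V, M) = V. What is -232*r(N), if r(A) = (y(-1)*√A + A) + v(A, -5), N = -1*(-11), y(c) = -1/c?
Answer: -5104 - 232*√11 ≈ -5873.5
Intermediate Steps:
N = 11
r(A) = √A + 2*A (r(A) = ((-1/(-1))*√A + A) + A = ((-1*(-1))*√A + A) + A = (1*√A + A) + A = (√A + A) + A = (A + √A) + A = √A + 2*A)
-232*r(N) = -232*(√11 + 2*11) = -232*(√11 + 22) = -232*(22 + √11) = -5104 - 232*√11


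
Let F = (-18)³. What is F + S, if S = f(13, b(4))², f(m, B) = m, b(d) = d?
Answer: -5663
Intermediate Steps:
F = -5832
S = 169 (S = 13² = 169)
F + S = -5832 + 169 = -5663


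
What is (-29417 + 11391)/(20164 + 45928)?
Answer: -9013/33046 ≈ -0.27274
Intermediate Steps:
(-29417 + 11391)/(20164 + 45928) = -18026/66092 = -18026*1/66092 = -9013/33046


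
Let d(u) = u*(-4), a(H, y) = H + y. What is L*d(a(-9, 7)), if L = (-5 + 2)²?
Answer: 72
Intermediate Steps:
L = 9 (L = (-3)² = 9)
d(u) = -4*u
L*d(a(-9, 7)) = 9*(-4*(-9 + 7)) = 9*(-4*(-2)) = 9*8 = 72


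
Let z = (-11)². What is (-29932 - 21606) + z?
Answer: -51417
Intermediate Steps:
z = 121
(-29932 - 21606) + z = (-29932 - 21606) + 121 = -51538 + 121 = -51417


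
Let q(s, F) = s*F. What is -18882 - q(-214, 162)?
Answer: 15786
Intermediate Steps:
q(s, F) = F*s
-18882 - q(-214, 162) = -18882 - 162*(-214) = -18882 - 1*(-34668) = -18882 + 34668 = 15786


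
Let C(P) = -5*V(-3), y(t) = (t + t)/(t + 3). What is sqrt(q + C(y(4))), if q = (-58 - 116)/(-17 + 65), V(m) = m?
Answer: sqrt(182)/4 ≈ 3.3727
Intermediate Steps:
q = -29/8 (q = -174/48 = -174*1/48 = -29/8 ≈ -3.6250)
y(t) = 2*t/(3 + t) (y(t) = (2*t)/(3 + t) = 2*t/(3 + t))
C(P) = 15 (C(P) = -5*(-3) = 15)
sqrt(q + C(y(4))) = sqrt(-29/8 + 15) = sqrt(91/8) = sqrt(182)/4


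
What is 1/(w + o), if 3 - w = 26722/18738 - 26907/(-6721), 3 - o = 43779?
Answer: -62969049/2756686072841 ≈ -2.2842e-5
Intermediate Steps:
o = -43776 (o = 3 - 1*43779 = 3 - 43779 = -43776)
w = -152983817/62969049 (w = 3 - (26722/18738 - 26907/(-6721)) = 3 - (26722*(1/18738) - 26907*(-1/6721)) = 3 - (13361/9369 + 26907/6721) = 3 - 1*341890964/62969049 = 3 - 341890964/62969049 = -152983817/62969049 ≈ -2.4295)
1/(w + o) = 1/(-152983817/62969049 - 43776) = 1/(-2756686072841/62969049) = -62969049/2756686072841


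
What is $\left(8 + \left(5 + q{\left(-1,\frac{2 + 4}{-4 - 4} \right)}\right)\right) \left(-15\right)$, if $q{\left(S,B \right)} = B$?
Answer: $- \frac{735}{4} \approx -183.75$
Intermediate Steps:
$\left(8 + \left(5 + q{\left(-1,\frac{2 + 4}{-4 - 4} \right)}\right)\right) \left(-15\right) = \left(8 + \left(5 + \frac{2 + 4}{-4 - 4}\right)\right) \left(-15\right) = \left(8 + \left(5 + \frac{6}{-8}\right)\right) \left(-15\right) = \left(8 + \left(5 + 6 \left(- \frac{1}{8}\right)\right)\right) \left(-15\right) = \left(8 + \left(5 - \frac{3}{4}\right)\right) \left(-15\right) = \left(8 + \frac{17}{4}\right) \left(-15\right) = \frac{49}{4} \left(-15\right) = - \frac{735}{4}$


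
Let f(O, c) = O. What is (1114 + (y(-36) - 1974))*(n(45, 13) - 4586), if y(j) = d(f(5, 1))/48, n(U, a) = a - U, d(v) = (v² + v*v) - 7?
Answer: 95216233/24 ≈ 3.9673e+6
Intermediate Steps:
d(v) = -7 + 2*v² (d(v) = (v² + v²) - 7 = 2*v² - 7 = -7 + 2*v²)
y(j) = 43/48 (y(j) = (-7 + 2*5²)/48 = (-7 + 2*25)*(1/48) = (-7 + 50)*(1/48) = 43*(1/48) = 43/48)
(1114 + (y(-36) - 1974))*(n(45, 13) - 4586) = (1114 + (43/48 - 1974))*((13 - 1*45) - 4586) = (1114 - 94709/48)*((13 - 45) - 4586) = -41237*(-32 - 4586)/48 = -41237/48*(-4618) = 95216233/24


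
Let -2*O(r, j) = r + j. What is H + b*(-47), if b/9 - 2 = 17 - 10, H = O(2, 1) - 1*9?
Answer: -7635/2 ≈ -3817.5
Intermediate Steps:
O(r, j) = -j/2 - r/2 (O(r, j) = -(r + j)/2 = -(j + r)/2 = -j/2 - r/2)
H = -21/2 (H = (-½*1 - ½*2) - 1*9 = (-½ - 1) - 9 = -3/2 - 9 = -21/2 ≈ -10.500)
b = 81 (b = 18 + 9*(17 - 10) = 18 + 9*7 = 18 + 63 = 81)
H + b*(-47) = -21/2 + 81*(-47) = -21/2 - 3807 = -7635/2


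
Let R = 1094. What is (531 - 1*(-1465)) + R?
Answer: 3090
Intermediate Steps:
(531 - 1*(-1465)) + R = (531 - 1*(-1465)) + 1094 = (531 + 1465) + 1094 = 1996 + 1094 = 3090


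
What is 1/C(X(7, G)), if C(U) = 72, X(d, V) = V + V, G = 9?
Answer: 1/72 ≈ 0.013889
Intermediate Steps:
X(d, V) = 2*V
1/C(X(7, G)) = 1/72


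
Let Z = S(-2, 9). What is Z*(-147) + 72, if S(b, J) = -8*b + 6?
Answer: -3162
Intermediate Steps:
S(b, J) = 6 - 8*b
Z = 22 (Z = 6 - 8*(-2) = 6 + 16 = 22)
Z*(-147) + 72 = 22*(-147) + 72 = -3234 + 72 = -3162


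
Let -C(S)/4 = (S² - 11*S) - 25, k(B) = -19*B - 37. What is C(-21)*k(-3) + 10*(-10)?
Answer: -51860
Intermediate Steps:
k(B) = -37 - 19*B
C(S) = 100 - 4*S² + 44*S (C(S) = -4*((S² - 11*S) - 25) = -4*(-25 + S² - 11*S) = 100 - 4*S² + 44*S)
C(-21)*k(-3) + 10*(-10) = (100 - 4*(-21)² + 44*(-21))*(-37 - 19*(-3)) + 10*(-10) = (100 - 4*441 - 924)*(-37 + 57) - 100 = (100 - 1764 - 924)*20 - 100 = -2588*20 - 100 = -51760 - 100 = -51860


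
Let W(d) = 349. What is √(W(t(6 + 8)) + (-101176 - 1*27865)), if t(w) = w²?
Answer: 2*I*√32173 ≈ 358.74*I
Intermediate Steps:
√(W(t(6 + 8)) + (-101176 - 1*27865)) = √(349 + (-101176 - 1*27865)) = √(349 + (-101176 - 27865)) = √(349 - 129041) = √(-128692) = 2*I*√32173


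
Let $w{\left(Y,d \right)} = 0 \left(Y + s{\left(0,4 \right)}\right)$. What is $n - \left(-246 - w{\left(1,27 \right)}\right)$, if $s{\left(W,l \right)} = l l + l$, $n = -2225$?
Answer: $-1979$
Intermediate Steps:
$s{\left(W,l \right)} = l + l^{2}$ ($s{\left(W,l \right)} = l^{2} + l = l + l^{2}$)
$w{\left(Y,d \right)} = 0$ ($w{\left(Y,d \right)} = 0 \left(Y + 4 \left(1 + 4\right)\right) = 0 \left(Y + 4 \cdot 5\right) = 0 \left(Y + 20\right) = 0 \left(20 + Y\right) = 0$)
$n - \left(-246 - w{\left(1,27 \right)}\right) = -2225 - \left(-246 - 0\right) = -2225 - \left(-246 + 0\right) = -2225 - -246 = -2225 + 246 = -1979$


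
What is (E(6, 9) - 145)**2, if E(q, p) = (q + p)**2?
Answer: 6400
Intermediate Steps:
E(q, p) = (p + q)**2
(E(6, 9) - 145)**2 = ((9 + 6)**2 - 145)**2 = (15**2 - 145)**2 = (225 - 145)**2 = 80**2 = 6400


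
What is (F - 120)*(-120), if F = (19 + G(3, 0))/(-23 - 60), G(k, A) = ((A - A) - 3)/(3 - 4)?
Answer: 1197840/83 ≈ 14432.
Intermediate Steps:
G(k, A) = 3 (G(k, A) = (0 - 3)/(-1) = -3*(-1) = 3)
F = -22/83 (F = (19 + 3)/(-23 - 60) = 22/(-83) = 22*(-1/83) = -22/83 ≈ -0.26506)
(F - 120)*(-120) = (-22/83 - 120)*(-120) = -9982/83*(-120) = 1197840/83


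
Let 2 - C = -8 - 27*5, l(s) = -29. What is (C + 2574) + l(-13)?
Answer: 2690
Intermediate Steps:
C = 145 (C = 2 - (-8 - 27*5) = 2 - (-8 - 135) = 2 - 1*(-143) = 2 + 143 = 145)
(C + 2574) + l(-13) = (145 + 2574) - 29 = 2719 - 29 = 2690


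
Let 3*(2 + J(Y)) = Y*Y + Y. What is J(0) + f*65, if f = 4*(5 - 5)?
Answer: -2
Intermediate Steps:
J(Y) = -2 + Y/3 + Y²/3 (J(Y) = -2 + (Y*Y + Y)/3 = -2 + (Y² + Y)/3 = -2 + (Y + Y²)/3 = -2 + (Y/3 + Y²/3) = -2 + Y/3 + Y²/3)
f = 0 (f = 4*0 = 0)
J(0) + f*65 = (-2 + (⅓)*0 + (⅓)*0²) + 0*65 = (-2 + 0 + (⅓)*0) + 0 = (-2 + 0 + 0) + 0 = -2 + 0 = -2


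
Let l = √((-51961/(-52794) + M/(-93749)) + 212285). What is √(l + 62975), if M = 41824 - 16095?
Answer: √(3498098310111026843100 + 235684986*√11791921915498015226218)/235684986 ≈ 251.86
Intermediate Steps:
M = 25729
l = √11791921915498015226218/235684986 (l = √((-51961/(-52794) + 25729/(-93749)) + 212285) = √((-51961*(-1/52794) + 25729*(-1/93749)) + 212285) = √((7423/7542 - 25729/93749) + 212285) = √(501850709/707054958 + 212285) = √(150097663609739/707054958) = √11791921915498015226218/235684986 ≈ 460.74)
√(l + 62975) = √(√11791921915498015226218/235684986 + 62975) = √(62975 + √11791921915498015226218/235684986)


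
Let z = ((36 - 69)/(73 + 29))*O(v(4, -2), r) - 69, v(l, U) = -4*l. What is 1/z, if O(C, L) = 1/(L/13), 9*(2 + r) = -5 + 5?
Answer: -68/4549 ≈ -0.014948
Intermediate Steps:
r = -2 (r = -2 + (-5 + 5)/9 = -2 + (⅑)*0 = -2 + 0 = -2)
O(C, L) = 13/L (O(C, L) = 1/(L*(1/13)) = 1/(L/13) = 13/L)
z = -4549/68 (z = ((36 - 69)/(73 + 29))*(13/(-2)) - 69 = (-33/102)*(13*(-½)) - 69 = -33*1/102*(-13/2) - 69 = -11/34*(-13/2) - 69 = 143/68 - 69 = -4549/68 ≈ -66.897)
1/z = 1/(-4549/68) = -68/4549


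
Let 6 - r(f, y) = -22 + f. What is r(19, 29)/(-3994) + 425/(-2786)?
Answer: -430631/2781821 ≈ -0.15480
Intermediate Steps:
r(f, y) = 28 - f (r(f, y) = 6 - (-22 + f) = 6 + (22 - f) = 28 - f)
r(19, 29)/(-3994) + 425/(-2786) = (28 - 1*19)/(-3994) + 425/(-2786) = (28 - 19)*(-1/3994) + 425*(-1/2786) = 9*(-1/3994) - 425/2786 = -9/3994 - 425/2786 = -430631/2781821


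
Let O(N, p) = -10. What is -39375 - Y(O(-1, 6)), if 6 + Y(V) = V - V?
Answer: -39369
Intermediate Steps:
Y(V) = -6 (Y(V) = -6 + (V - V) = -6 + 0 = -6)
-39375 - Y(O(-1, 6)) = -39375 - 1*(-6) = -39375 + 6 = -39369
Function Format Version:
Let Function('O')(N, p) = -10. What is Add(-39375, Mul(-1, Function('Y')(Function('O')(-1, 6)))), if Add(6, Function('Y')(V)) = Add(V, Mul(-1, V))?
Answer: -39369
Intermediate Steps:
Function('Y')(V) = -6 (Function('Y')(V) = Add(-6, Add(V, Mul(-1, V))) = Add(-6, 0) = -6)
Add(-39375, Mul(-1, Function('Y')(Function('O')(-1, 6)))) = Add(-39375, Mul(-1, -6)) = Add(-39375, 6) = -39369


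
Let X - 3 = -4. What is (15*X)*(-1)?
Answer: 15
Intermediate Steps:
X = -1 (X = 3 - 4 = -1)
(15*X)*(-1) = (15*(-1))*(-1) = -15*(-1) = 15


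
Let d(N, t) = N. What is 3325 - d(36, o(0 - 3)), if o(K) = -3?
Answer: 3289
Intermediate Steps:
3325 - d(36, o(0 - 3)) = 3325 - 1*36 = 3325 - 36 = 3289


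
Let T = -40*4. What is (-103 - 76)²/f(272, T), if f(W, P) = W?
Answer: 32041/272 ≈ 117.80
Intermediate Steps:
T = -160
(-103 - 76)²/f(272, T) = (-103 - 76)²/272 = (-179)²*(1/272) = 32041*(1/272) = 32041/272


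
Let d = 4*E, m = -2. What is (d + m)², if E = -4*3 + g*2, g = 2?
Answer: 1156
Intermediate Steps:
E = -8 (E = -4*3 + 2*2 = -12 + 4 = -8)
d = -32 (d = 4*(-8) = -32)
(d + m)² = (-32 - 2)² = (-34)² = 1156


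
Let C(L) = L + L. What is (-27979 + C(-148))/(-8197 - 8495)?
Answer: 725/428 ≈ 1.6939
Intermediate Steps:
C(L) = 2*L
(-27979 + C(-148))/(-8197 - 8495) = (-27979 + 2*(-148))/(-8197 - 8495) = (-27979 - 296)/(-16692) = -28275*(-1/16692) = 725/428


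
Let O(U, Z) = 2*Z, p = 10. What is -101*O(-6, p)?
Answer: -2020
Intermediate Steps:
-101*O(-6, p) = -202*10 = -101*20 = -2020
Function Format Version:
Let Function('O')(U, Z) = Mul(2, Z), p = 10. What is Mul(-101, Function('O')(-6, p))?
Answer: -2020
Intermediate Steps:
Mul(-101, Function('O')(-6, p)) = Mul(-101, Mul(2, 10)) = Mul(-101, 20) = -2020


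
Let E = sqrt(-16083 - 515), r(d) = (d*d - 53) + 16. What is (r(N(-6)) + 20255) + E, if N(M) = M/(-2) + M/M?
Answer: 20234 + I*sqrt(16598) ≈ 20234.0 + 128.83*I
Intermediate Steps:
N(M) = 1 - M/2 (N(M) = M*(-1/2) + 1 = -M/2 + 1 = 1 - M/2)
r(d) = -37 + d**2 (r(d) = (d**2 - 53) + 16 = (-53 + d**2) + 16 = -37 + d**2)
E = I*sqrt(16598) (E = sqrt(-16598) = I*sqrt(16598) ≈ 128.83*I)
(r(N(-6)) + 20255) + E = ((-37 + (1 - 1/2*(-6))**2) + 20255) + I*sqrt(16598) = ((-37 + (1 + 3)**2) + 20255) + I*sqrt(16598) = ((-37 + 4**2) + 20255) + I*sqrt(16598) = ((-37 + 16) + 20255) + I*sqrt(16598) = (-21 + 20255) + I*sqrt(16598) = 20234 + I*sqrt(16598)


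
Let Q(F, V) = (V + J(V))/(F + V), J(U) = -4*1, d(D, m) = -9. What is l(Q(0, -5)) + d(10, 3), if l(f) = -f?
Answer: -54/5 ≈ -10.800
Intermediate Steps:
J(U) = -4
Q(F, V) = (-4 + V)/(F + V) (Q(F, V) = (V - 4)/(F + V) = (-4 + V)/(F + V))
l(Q(0, -5)) + d(10, 3) = -(-4 - 5)/(0 - 5) - 9 = -(-9)/(-5) - 9 = -(-1)*(-9)/5 - 9 = -1*9/5 - 9 = -9/5 - 9 = -54/5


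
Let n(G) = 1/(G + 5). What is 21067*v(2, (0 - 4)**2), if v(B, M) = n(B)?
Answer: 21067/7 ≈ 3009.6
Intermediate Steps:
n(G) = 1/(5 + G)
v(B, M) = 1/(5 + B)
21067*v(2, (0 - 4)**2) = 21067/(5 + 2) = 21067/7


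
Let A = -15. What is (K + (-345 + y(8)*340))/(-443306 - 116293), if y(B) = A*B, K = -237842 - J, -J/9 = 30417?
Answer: 5234/559599 ≈ 0.0093531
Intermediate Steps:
J = -273753 (J = -9*30417 = -273753)
K = 35911 (K = -237842 - 1*(-273753) = -237842 + 273753 = 35911)
y(B) = -15*B
(K + (-345 + y(8)*340))/(-443306 - 116293) = (35911 + (-345 - 15*8*340))/(-443306 - 116293) = (35911 + (-345 - 120*340))/(-559599) = (35911 + (-345 - 40800))*(-1/559599) = (35911 - 41145)*(-1/559599) = -5234*(-1/559599) = 5234/559599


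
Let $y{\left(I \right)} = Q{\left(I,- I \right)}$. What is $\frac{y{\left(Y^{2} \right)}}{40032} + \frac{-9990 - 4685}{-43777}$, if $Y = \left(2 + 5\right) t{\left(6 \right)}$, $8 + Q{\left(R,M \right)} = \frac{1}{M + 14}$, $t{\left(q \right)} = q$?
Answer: $\frac{342486292741}{1022280504000} \approx 0.33502$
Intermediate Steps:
$Q{\left(R,M \right)} = -8 + \frac{1}{14 + M}$ ($Q{\left(R,M \right)} = -8 + \frac{1}{M + 14} = -8 + \frac{1}{14 + M}$)
$Y = 42$ ($Y = \left(2 + 5\right) 6 = 7 \cdot 6 = 42$)
$y{\left(I \right)} = \frac{-111 + 8 I}{14 - I}$ ($y{\left(I \right)} = \frac{-111 - 8 \left(- I\right)}{14 - I} = \frac{-111 + 8 I}{14 - I}$)
$\frac{y{\left(Y^{2} \right)}}{40032} + \frac{-9990 - 4685}{-43777} = \frac{\frac{1}{-14 + 42^{2}} \left(111 - 8 \cdot 42^{2}\right)}{40032} + \frac{-9990 - 4685}{-43777} = \frac{111 - 14112}{-14 + 1764} \cdot \frac{1}{40032} - - \frac{14675}{43777} = \frac{111 - 14112}{1750} \cdot \frac{1}{40032} + \frac{14675}{43777} = \frac{1}{1750} \left(-14001\right) \frac{1}{40032} + \frac{14675}{43777} = \left(- \frac{14001}{1750}\right) \frac{1}{40032} + \frac{14675}{43777} = - \frac{4667}{23352000} + \frac{14675}{43777} = \frac{342486292741}{1022280504000}$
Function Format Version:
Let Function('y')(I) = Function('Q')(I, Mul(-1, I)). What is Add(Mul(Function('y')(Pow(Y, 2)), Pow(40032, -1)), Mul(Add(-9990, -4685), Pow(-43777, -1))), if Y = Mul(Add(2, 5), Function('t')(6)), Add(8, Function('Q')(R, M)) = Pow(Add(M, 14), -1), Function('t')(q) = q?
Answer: Rational(342486292741, 1022280504000) ≈ 0.33502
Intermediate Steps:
Function('Q')(R, M) = Add(-8, Pow(Add(14, M), -1)) (Function('Q')(R, M) = Add(-8, Pow(Add(M, 14), -1)) = Add(-8, Pow(Add(14, M), -1)))
Y = 42 (Y = Mul(Add(2, 5), 6) = Mul(7, 6) = 42)
Function('y')(I) = Mul(Pow(Add(14, Mul(-1, I)), -1), Add(-111, Mul(8, I))) (Function('y')(I) = Mul(Pow(Add(14, Mul(-1, I)), -1), Add(-111, Mul(-8, Mul(-1, I)))) = Mul(Pow(Add(14, Mul(-1, I)), -1), Add(-111, Mul(8, I))))
Add(Mul(Function('y')(Pow(Y, 2)), Pow(40032, -1)), Mul(Add(-9990, -4685), Pow(-43777, -1))) = Add(Mul(Mul(Pow(Add(-14, Pow(42, 2)), -1), Add(111, Mul(-8, Pow(42, 2)))), Pow(40032, -1)), Mul(Add(-9990, -4685), Pow(-43777, -1))) = Add(Mul(Mul(Pow(Add(-14, 1764), -1), Add(111, Mul(-8, 1764))), Rational(1, 40032)), Mul(-14675, Rational(-1, 43777))) = Add(Mul(Mul(Pow(1750, -1), Add(111, -14112)), Rational(1, 40032)), Rational(14675, 43777)) = Add(Mul(Mul(Rational(1, 1750), -14001), Rational(1, 40032)), Rational(14675, 43777)) = Add(Mul(Rational(-14001, 1750), Rational(1, 40032)), Rational(14675, 43777)) = Add(Rational(-4667, 23352000), Rational(14675, 43777)) = Rational(342486292741, 1022280504000)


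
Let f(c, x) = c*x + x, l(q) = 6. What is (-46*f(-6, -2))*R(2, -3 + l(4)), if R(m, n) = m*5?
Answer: -4600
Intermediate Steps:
R(m, n) = 5*m
f(c, x) = x + c*x
(-46*f(-6, -2))*R(2, -3 + l(4)) = (-(-92)*(1 - 6))*(5*2) = -(-92)*(-5)*10 = -46*10*10 = -460*10 = -4600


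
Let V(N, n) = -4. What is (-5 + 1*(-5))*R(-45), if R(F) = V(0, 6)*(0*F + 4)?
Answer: 160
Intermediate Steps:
R(F) = -16 (R(F) = -4*(0*F + 4) = -4*(0 + 4) = -4*4 = -16)
(-5 + 1*(-5))*R(-45) = (-5 + 1*(-5))*(-16) = (-5 - 5)*(-16) = -10*(-16) = 160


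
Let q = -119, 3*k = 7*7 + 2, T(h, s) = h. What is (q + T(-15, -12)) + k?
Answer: -117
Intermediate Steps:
k = 17 (k = (7*7 + 2)/3 = (49 + 2)/3 = (⅓)*51 = 17)
(q + T(-15, -12)) + k = (-119 - 15) + 17 = -134 + 17 = -117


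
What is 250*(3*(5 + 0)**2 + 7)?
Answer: 20500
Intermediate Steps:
250*(3*(5 + 0)**2 + 7) = 250*(3*5**2 + 7) = 250*(3*25 + 7) = 250*(75 + 7) = 250*82 = 20500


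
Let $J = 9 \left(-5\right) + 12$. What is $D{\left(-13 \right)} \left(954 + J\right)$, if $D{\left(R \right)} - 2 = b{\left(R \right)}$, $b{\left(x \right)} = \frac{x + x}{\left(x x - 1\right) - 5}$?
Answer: $\frac{276300}{163} \approx 1695.1$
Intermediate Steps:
$J = -33$ ($J = -45 + 12 = -33$)
$b{\left(x \right)} = \frac{2 x}{-6 + x^{2}}$ ($b{\left(x \right)} = \frac{2 x}{\left(x^{2} - 1\right) - 5} = \frac{2 x}{\left(-1 + x^{2}\right) - 5} = \frac{2 x}{-6 + x^{2}}$)
$D{\left(R \right)} = 2 + \frac{2 R}{-6 + R^{2}}$
$D{\left(-13 \right)} \left(954 + J\right) = \frac{2 \left(-6 - 13 + \left(-13\right)^{2}\right)}{-6 + \left(-13\right)^{2}} \left(954 - 33\right) = \frac{2 \left(-6 - 13 + 169\right)}{-6 + 169} \cdot 921 = 2 \cdot \frac{1}{163} \cdot 150 \cdot 921 = \frac{300}{163} \cdot 921 = \frac{276300}{163}$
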